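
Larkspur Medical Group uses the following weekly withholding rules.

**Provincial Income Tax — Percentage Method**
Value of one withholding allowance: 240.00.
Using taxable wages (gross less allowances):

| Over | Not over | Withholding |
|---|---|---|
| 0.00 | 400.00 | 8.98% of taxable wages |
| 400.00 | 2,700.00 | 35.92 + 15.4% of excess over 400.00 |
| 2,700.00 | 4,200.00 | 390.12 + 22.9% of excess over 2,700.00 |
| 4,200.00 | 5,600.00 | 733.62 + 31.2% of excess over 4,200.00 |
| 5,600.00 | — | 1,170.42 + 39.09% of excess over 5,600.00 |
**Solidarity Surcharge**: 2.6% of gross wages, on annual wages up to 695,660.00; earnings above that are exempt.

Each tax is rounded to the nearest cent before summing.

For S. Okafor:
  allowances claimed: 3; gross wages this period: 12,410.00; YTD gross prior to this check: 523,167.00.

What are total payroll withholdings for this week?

Provincial Income Tax: taxable = 12,410.00 − 3×240.00 = 11,690.00
  1,170.42 + 39.09% × (11,690.00 − 5,600.00) = 1,170.42 + 39.09% × 6,090.00 = 3,551.00
Solidarity Surcharge: 2.6% × 12,410.00 = 322.66
Total: 3,551.00 + 322.66 = 3,873.66

3,873.66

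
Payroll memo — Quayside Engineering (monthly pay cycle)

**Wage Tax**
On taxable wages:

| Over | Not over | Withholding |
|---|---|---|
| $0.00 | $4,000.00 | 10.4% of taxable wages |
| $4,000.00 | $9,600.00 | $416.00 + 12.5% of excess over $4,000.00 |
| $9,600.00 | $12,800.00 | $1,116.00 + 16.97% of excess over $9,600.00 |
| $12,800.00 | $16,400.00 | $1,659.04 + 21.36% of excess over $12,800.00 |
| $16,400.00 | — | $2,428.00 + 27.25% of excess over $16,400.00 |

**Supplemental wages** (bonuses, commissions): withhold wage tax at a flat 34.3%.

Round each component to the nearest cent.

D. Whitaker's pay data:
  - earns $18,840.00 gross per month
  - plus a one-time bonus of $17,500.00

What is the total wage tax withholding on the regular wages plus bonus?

Wage Tax: taxable = $18,840.00
  $2,428.00 + 27.25% × ($18,840.00 − $16,400.00) = $2,428.00 + 27.25% × $2,440.00 = $3,092.90
Supplemental (34.3% flat on bonus): 34.3% × $17,500.00 = $6,002.50
Total wage tax: $3,092.90 + $6,002.50 = $9,095.40

$9,095.40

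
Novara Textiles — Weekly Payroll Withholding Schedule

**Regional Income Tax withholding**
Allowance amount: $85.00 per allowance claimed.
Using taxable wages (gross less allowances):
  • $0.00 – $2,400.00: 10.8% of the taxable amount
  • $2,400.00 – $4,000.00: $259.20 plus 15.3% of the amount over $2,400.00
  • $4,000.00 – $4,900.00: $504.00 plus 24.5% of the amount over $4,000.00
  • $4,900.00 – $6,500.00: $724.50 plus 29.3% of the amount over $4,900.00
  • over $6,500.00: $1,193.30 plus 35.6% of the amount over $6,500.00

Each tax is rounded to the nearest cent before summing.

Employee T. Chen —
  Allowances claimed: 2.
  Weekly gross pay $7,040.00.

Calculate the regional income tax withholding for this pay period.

$1,325.02

Regional Income Tax: taxable = $7,040.00 − 2×$85.00 = $6,870.00
  $1,193.30 + 35.6% × ($6,870.00 − $6,500.00) = $1,193.30 + 35.6% × $370.00 = $1,325.02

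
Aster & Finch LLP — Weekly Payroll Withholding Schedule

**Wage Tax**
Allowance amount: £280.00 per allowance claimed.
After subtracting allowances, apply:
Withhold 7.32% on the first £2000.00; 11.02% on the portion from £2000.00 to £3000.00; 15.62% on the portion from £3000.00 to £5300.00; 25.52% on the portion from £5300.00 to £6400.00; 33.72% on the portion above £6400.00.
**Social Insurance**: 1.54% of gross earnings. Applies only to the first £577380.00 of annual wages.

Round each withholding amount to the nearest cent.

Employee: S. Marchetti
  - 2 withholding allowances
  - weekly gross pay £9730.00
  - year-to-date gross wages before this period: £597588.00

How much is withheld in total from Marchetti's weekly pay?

£1830.62

Wage Tax: taxable = £9730.00 − 2×£280.00 = £9170.00
  £896.58 + 33.72% × (£9170.00 − £6400.00) = £896.58 + 33.72% × £2770.00 = £1830.62
Social Insurance: YTD £597588.00 ≥ cap £577380.00 → £0.00
Total: £1830.62 + £0.00 = £1830.62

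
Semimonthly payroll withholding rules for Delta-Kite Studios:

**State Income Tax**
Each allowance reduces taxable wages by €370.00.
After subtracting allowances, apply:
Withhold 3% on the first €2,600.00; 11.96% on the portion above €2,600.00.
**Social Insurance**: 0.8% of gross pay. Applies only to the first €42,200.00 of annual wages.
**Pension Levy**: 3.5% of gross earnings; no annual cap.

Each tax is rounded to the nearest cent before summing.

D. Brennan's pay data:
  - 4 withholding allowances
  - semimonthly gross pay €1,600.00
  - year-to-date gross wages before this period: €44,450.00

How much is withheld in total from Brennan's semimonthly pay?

State Income Tax: taxable = €1,600.00 − 4×€370.00 = €120.00
  3% × €120.00 = €3.60
Social Insurance: YTD €44,450.00 ≥ cap €42,200.00 → €0.00
Pension Levy: 3.5% × €1,600.00 = €56.00
Total: €3.60 + €0.00 + €56.00 = €59.60

€59.60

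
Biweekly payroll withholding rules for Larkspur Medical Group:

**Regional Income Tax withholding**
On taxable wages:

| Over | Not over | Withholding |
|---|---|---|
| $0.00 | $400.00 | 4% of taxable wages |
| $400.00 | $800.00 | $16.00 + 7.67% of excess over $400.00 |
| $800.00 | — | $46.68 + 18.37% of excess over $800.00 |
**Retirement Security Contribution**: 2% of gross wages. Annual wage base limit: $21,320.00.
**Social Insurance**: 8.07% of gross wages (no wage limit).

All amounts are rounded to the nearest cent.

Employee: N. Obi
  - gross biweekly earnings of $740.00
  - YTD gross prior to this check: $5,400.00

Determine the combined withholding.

Regional Income Tax: taxable = $740.00
  $16.00 + 7.67% × ($740.00 − $400.00) = $16.00 + 7.67% × $340.00 = $42.08
Retirement Security Contribution: 2% × $740.00 = $14.80
Social Insurance: 8.07% × $740.00 = $59.72
Total: $42.08 + $14.80 + $59.72 = $116.60

$116.60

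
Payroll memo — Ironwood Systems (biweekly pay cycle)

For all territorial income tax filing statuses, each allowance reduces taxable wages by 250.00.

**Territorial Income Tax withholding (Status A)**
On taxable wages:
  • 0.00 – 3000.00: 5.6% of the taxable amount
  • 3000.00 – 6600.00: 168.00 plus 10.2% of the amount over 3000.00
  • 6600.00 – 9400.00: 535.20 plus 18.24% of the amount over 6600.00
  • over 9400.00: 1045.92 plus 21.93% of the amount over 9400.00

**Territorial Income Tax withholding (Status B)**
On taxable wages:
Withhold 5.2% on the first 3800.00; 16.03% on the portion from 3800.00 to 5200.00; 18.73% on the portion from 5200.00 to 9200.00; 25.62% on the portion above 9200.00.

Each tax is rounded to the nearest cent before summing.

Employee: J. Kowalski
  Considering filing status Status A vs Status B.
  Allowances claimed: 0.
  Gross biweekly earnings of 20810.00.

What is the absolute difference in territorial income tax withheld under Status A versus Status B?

Territorial Income Tax (Status A): taxable = 20810.00
  1045.92 + 21.93% × (20810.00 − 9400.00) = 1045.92 + 21.93% × 11410.00 = 3548.13
Territorial Income Tax (Status B): taxable = 20810.00
  1171.22 + 25.62% × (20810.00 − 9200.00) = 1171.22 + 25.62% × 11610.00 = 4145.70
Difference: |3548.13 − 4145.70| = 597.57 (higher under Status B)

597.57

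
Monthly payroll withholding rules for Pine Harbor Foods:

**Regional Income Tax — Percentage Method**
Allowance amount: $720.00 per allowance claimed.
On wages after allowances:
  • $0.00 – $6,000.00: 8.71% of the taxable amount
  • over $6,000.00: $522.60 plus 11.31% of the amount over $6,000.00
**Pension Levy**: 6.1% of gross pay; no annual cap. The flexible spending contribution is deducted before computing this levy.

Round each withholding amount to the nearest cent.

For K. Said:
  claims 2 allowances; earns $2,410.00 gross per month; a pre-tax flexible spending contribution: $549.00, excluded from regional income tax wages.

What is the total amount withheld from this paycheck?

$150.19

Regional Income Tax: taxable = $2,410.00 − $549.00 − 2×$720.00 = $421.00
  8.71% × $421.00 = $36.67
Pension Levy: 6.1% × $1,861.00 = $113.52
Total: $36.67 + $113.52 = $150.19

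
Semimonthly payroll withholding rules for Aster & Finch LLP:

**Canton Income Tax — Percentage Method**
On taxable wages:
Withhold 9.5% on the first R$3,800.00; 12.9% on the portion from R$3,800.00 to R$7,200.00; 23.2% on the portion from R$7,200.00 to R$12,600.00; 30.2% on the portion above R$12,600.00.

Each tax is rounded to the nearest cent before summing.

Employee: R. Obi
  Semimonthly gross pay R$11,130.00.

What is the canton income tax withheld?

Canton Income Tax: taxable = R$11,130.00
  R$799.60 + 23.2% × (R$11,130.00 − R$7,200.00) = R$799.60 + 23.2% × R$3,930.00 = R$1,711.36

R$1,711.36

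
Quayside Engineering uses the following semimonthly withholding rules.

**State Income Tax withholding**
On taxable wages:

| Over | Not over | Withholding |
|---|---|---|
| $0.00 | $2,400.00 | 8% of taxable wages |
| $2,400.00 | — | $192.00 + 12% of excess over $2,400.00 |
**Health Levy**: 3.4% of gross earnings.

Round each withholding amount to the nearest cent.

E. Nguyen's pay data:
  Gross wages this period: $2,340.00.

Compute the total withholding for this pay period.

$266.76

State Income Tax: taxable = $2,340.00
  8% × $2,340.00 = $187.20
Health Levy: 3.4% × $2,340.00 = $79.56
Total: $187.20 + $79.56 = $266.76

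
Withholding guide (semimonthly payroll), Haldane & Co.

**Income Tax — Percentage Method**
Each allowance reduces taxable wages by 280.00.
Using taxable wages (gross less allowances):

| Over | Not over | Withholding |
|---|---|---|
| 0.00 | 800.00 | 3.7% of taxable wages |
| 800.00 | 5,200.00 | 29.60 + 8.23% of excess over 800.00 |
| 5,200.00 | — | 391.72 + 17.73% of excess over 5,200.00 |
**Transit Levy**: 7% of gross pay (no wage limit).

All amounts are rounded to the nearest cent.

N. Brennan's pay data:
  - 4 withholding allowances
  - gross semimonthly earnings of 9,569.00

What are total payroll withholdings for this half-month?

Income Tax: taxable = 9,569.00 − 4×280.00 = 8,449.00
  391.72 + 17.73% × (8,449.00 − 5,200.00) = 391.72 + 17.73% × 3,249.00 = 967.77
Transit Levy: 7% × 9,569.00 = 669.83
Total: 967.77 + 669.83 = 1,637.60

1,637.60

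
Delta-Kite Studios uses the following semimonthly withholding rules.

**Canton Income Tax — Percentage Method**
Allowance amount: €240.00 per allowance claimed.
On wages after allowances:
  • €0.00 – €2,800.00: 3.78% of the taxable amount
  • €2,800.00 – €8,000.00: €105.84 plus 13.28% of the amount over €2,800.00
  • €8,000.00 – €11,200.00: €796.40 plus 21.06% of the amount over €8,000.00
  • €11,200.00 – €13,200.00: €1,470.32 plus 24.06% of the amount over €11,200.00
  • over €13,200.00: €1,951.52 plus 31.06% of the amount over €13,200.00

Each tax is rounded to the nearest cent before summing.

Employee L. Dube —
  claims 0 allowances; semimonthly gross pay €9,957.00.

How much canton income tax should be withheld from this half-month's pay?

€1,208.54

Canton Income Tax: taxable = €9,957.00
  €796.40 + 21.06% × (€9,957.00 − €8,000.00) = €796.40 + 21.06% × €1,957.00 = €1,208.54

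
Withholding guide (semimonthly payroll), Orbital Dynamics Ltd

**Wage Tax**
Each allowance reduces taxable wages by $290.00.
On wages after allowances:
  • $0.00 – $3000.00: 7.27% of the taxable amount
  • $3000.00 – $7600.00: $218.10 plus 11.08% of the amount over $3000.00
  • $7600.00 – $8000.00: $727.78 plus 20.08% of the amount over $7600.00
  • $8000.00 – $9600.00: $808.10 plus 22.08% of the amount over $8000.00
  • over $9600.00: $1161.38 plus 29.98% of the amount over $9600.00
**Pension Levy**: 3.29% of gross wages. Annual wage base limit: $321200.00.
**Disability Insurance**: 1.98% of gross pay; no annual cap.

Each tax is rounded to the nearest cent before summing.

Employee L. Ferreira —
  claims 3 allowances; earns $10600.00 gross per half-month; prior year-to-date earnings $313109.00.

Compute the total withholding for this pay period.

$1676.42

Wage Tax: taxable = $10600.00 − 3×$290.00 = $9730.00
  $1161.38 + 29.98% × ($9730.00 − $9600.00) = $1161.38 + 29.98% × $130.00 = $1200.35
Pension Levy: cap $321200.00 − YTD $313109.00 = $8091.00 subject; 3.29% × $8091.00 = $266.19
Disability Insurance: 1.98% × $10600.00 = $209.88
Total: $1200.35 + $266.19 + $209.88 = $1676.42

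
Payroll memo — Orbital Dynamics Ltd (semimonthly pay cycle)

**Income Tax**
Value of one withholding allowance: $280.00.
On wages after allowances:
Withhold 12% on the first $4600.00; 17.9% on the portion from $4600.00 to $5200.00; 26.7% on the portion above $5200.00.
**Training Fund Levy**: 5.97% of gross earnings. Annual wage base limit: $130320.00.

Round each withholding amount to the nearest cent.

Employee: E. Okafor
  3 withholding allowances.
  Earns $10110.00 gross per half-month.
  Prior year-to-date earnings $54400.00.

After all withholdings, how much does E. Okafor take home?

Income Tax: taxable = $10110.00 − 3×$280.00 = $9270.00
  $659.40 + 26.7% × ($9270.00 − $5200.00) = $659.40 + 26.7% × $4070.00 = $1746.09
Training Fund Levy: 5.97% × $10110.00 = $603.57
Total withheld: $1746.09 + $603.57 = $2349.66
Net pay: $10110.00 − $2349.66 = $7760.34

$7760.34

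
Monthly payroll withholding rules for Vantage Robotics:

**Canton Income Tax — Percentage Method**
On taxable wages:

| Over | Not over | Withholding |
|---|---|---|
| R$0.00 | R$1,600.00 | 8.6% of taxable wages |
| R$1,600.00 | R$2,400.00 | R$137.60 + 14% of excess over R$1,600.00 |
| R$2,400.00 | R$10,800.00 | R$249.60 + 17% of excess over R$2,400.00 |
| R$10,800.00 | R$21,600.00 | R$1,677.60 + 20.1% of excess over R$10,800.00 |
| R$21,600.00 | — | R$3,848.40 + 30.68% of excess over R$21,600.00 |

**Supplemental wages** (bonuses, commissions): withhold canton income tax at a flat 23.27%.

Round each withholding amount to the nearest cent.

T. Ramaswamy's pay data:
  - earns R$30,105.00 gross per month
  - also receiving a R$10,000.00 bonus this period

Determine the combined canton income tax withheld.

Canton Income Tax: taxable = R$30,105.00
  R$3,848.40 + 30.68% × (R$30,105.00 − R$21,600.00) = R$3,848.40 + 30.68% × R$8,505.00 = R$6,457.73
Supplemental (23.27% flat on bonus): 23.27% × R$10,000.00 = R$2,327.00
Total canton income tax: R$6,457.73 + R$2,327.00 = R$8,784.73

R$8,784.73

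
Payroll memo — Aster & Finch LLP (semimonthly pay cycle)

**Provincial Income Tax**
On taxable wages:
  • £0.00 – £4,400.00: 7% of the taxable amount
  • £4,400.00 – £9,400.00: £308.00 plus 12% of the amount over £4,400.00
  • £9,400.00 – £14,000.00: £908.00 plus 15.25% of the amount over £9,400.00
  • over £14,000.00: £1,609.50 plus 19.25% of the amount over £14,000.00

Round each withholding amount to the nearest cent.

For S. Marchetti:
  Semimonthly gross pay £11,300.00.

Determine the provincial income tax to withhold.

Provincial Income Tax: taxable = £11,300.00
  £908.00 + 15.25% × (£11,300.00 − £9,400.00) = £908.00 + 15.25% × £1,900.00 = £1,197.75

£1,197.75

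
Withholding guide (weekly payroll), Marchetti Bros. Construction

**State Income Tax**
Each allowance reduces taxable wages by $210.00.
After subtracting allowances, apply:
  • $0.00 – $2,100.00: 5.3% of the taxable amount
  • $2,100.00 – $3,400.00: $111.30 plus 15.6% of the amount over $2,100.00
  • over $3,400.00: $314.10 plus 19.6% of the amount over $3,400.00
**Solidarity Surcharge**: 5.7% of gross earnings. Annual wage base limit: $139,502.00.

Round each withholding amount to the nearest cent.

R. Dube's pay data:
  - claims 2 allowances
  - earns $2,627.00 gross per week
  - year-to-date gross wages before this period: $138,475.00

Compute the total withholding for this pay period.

$186.53

State Income Tax: taxable = $2,627.00 − 2×$210.00 = $2,207.00
  $111.30 + 15.6% × ($2,207.00 − $2,100.00) = $111.30 + 15.6% × $107.00 = $127.99
Solidarity Surcharge: cap $139,502.00 − YTD $138,475.00 = $1,027.00 subject; 5.7% × $1,027.00 = $58.54
Total: $127.99 + $58.54 = $186.53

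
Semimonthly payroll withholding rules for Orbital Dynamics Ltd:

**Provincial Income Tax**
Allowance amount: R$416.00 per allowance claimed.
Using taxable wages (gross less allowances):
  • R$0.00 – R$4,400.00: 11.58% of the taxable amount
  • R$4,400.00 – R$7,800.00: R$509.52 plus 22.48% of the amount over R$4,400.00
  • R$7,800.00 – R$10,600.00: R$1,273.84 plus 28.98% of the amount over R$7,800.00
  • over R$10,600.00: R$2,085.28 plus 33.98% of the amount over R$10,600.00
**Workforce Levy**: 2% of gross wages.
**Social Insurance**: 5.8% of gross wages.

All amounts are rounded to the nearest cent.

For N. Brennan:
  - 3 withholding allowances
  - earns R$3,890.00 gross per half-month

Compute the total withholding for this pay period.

R$609.36

Provincial Income Tax: taxable = R$3,890.00 − 3×R$416.00 = R$2,642.00
  11.58% × R$2,642.00 = R$305.94
Workforce Levy: 2% × R$3,890.00 = R$77.80
Social Insurance: 5.8% × R$3,890.00 = R$225.62
Total: R$305.94 + R$77.80 + R$225.62 = R$609.36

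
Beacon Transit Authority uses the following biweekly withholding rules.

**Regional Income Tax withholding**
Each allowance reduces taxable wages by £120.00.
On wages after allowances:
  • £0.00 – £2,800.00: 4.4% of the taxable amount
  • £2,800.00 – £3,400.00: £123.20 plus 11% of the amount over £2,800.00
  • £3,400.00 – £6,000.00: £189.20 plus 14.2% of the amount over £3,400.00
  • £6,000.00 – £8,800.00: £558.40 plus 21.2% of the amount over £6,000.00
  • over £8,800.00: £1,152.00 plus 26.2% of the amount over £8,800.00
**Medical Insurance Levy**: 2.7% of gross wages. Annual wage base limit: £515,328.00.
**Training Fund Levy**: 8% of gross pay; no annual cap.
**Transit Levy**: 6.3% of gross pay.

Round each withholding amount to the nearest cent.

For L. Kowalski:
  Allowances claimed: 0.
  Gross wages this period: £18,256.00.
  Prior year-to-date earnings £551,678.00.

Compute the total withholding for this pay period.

Regional Income Tax: taxable = £18,256.00
  £1,152.00 + 26.2% × (£18,256.00 − £8,800.00) = £1,152.00 + 26.2% × £9,456.00 = £3,629.47
Medical Insurance Levy: YTD £551,678.00 ≥ cap £515,328.00 → £0.00
Training Fund Levy: 8% × £18,256.00 = £1,460.48
Transit Levy: 6.3% × £18,256.00 = £1,150.13
Total: £3,629.47 + £0.00 + £1,460.48 + £1,150.13 = £6,240.08

£6,240.08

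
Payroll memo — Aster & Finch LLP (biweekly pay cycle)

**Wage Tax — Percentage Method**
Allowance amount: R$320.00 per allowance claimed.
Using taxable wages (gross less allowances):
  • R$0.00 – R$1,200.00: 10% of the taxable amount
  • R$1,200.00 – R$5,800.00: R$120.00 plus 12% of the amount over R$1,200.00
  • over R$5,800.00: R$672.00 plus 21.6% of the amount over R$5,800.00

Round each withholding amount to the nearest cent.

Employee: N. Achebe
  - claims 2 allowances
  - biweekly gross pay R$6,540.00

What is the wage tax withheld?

R$693.60

Wage Tax: taxable = R$6,540.00 − 2×R$320.00 = R$5,900.00
  R$672.00 + 21.6% × (R$5,900.00 − R$5,800.00) = R$672.00 + 21.6% × R$100.00 = R$693.60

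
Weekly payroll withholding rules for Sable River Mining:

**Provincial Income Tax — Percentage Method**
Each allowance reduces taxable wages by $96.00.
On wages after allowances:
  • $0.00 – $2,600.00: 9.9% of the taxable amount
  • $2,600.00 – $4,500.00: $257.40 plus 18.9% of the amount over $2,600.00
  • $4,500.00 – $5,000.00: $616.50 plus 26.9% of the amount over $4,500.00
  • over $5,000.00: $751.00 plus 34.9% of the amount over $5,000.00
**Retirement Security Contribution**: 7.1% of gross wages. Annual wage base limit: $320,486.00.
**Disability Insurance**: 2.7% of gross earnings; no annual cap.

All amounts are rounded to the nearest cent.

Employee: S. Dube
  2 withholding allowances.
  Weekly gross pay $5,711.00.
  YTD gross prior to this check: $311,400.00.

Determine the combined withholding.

$1,491.81

Provincial Income Tax: taxable = $5,711.00 − 2×$96.00 = $5,519.00
  $751.00 + 34.9% × ($5,519.00 − $5,000.00) = $751.00 + 34.9% × $519.00 = $932.13
Retirement Security Contribution: 7.1% × $5,711.00 = $405.48
Disability Insurance: 2.7% × $5,711.00 = $154.20
Total: $932.13 + $405.48 + $154.20 = $1,491.81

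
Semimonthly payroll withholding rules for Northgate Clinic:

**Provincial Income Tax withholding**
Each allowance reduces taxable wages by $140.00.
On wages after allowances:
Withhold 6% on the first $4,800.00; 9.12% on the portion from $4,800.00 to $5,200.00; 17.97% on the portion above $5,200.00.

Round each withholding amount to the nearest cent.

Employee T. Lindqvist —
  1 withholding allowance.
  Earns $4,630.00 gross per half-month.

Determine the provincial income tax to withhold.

$269.40

Provincial Income Tax: taxable = $4,630.00 − 1×$140.00 = $4,490.00
  6% × $4,490.00 = $269.40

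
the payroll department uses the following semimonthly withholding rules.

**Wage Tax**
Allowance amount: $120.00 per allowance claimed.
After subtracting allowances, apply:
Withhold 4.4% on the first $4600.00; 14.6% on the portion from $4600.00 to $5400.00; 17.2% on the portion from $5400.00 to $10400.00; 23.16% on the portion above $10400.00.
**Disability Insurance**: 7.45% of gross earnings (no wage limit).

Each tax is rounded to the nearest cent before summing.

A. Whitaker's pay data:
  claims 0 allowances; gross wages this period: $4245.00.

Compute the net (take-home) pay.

$3741.97

Wage Tax: taxable = $4245.00
  4.4% × $4245.00 = $186.78
Disability Insurance: 7.45% × $4245.00 = $316.25
Total withheld: $186.78 + $316.25 = $503.03
Net pay: $4245.00 − $503.03 = $3741.97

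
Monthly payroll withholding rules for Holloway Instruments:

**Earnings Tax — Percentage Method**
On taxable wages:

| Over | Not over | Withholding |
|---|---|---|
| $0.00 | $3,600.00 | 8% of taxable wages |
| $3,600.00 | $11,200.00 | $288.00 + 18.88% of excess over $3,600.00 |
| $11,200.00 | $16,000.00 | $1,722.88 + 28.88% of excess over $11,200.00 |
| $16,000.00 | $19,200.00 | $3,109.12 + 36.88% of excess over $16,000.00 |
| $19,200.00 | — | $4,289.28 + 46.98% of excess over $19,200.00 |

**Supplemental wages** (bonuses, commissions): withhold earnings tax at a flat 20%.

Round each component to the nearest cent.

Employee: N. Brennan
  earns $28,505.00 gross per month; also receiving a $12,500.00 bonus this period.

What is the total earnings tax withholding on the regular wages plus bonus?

$11,160.77

Earnings Tax: taxable = $28,505.00
  $4,289.28 + 46.98% × ($28,505.00 − $19,200.00) = $4,289.28 + 46.98% × $9,305.00 = $8,660.77
Supplemental (20% flat on bonus): 20% × $12,500.00 = $2,500.00
Total earnings tax: $8,660.77 + $2,500.00 = $11,160.77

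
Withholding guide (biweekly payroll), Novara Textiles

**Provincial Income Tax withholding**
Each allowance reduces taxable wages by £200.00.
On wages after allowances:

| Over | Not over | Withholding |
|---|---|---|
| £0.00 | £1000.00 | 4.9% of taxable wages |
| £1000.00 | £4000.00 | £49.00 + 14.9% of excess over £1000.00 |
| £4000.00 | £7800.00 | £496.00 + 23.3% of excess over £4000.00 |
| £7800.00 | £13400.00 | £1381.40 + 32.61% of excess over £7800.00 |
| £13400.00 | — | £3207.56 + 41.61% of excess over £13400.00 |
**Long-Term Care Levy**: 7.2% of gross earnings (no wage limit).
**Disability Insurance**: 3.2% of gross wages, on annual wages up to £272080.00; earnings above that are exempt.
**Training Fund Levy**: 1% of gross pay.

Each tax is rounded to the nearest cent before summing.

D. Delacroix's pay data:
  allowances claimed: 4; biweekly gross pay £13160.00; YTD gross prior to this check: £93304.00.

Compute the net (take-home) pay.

£8791.34

Provincial Income Tax: taxable = £13160.00 − 4×£200.00 = £12360.00
  £1381.40 + 32.61% × (£12360.00 − £7800.00) = £1381.40 + 32.61% × £4560.00 = £2868.42
Long-Term Care Levy: 7.2% × £13160.00 = £947.52
Disability Insurance: 3.2% × £13160.00 = £421.12
Training Fund Levy: 1% × £13160.00 = £131.60
Total withheld: £2868.42 + £947.52 + £421.12 + £131.60 = £4368.66
Net pay: £13160.00 − £4368.66 = £8791.34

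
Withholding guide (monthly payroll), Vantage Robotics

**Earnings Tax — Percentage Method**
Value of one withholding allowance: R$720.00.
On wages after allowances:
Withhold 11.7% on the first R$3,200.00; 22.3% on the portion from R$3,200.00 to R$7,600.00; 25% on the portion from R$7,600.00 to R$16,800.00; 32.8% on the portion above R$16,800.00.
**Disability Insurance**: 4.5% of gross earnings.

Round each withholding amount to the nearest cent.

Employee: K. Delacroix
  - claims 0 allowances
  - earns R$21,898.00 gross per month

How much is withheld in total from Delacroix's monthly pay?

Earnings Tax: taxable = R$21,898.00
  R$3,655.60 + 32.8% × (R$21,898.00 − R$16,800.00) = R$3,655.60 + 32.8% × R$5,098.00 = R$5,327.74
Disability Insurance: 4.5% × R$21,898.00 = R$985.41
Total: R$5,327.74 + R$985.41 = R$6,313.15

R$6,313.15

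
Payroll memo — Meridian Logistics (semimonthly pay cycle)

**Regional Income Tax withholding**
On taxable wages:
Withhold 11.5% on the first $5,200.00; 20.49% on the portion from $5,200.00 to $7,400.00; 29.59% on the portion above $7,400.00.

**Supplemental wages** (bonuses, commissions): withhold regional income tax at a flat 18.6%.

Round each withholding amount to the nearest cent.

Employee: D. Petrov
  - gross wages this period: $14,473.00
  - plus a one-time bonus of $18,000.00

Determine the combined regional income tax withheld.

Regional Income Tax: taxable = $14,473.00
  $1,048.78 + 29.59% × ($14,473.00 − $7,400.00) = $1,048.78 + 29.59% × $7,073.00 = $3,141.68
Supplemental (18.6% flat on bonus): 18.6% × $18,000.00 = $3,348.00
Total regional income tax: $3,141.68 + $3,348.00 = $6,489.68

$6,489.68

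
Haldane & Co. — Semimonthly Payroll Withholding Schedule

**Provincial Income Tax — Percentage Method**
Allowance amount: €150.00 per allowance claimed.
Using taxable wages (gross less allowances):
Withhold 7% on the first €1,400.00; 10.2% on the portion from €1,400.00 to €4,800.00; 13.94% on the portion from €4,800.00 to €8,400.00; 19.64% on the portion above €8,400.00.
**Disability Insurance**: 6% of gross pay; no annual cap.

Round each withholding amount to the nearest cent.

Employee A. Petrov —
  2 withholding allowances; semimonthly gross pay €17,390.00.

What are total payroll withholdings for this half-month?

Provincial Income Tax: taxable = €17,390.00 − 2×€150.00 = €17,090.00
  €946.64 + 19.64% × (€17,090.00 − €8,400.00) = €946.64 + 19.64% × €8,690.00 = €2,653.36
Disability Insurance: 6% × €17,390.00 = €1,043.40
Total: €2,653.36 + €1,043.40 = €3,696.76

€3,696.76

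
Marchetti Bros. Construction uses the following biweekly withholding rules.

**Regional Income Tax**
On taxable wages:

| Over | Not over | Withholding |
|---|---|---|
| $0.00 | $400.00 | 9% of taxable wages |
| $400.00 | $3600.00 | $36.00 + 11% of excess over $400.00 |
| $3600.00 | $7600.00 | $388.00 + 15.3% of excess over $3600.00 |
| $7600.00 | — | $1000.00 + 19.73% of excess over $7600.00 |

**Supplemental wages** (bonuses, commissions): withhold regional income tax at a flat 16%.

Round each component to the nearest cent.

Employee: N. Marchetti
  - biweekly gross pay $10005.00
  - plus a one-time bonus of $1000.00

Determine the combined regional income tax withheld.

$1634.51

Regional Income Tax: taxable = $10005.00
  $1000.00 + 19.73% × ($10005.00 − $7600.00) = $1000.00 + 19.73% × $2405.00 = $1474.51
Supplemental (16% flat on bonus): 16% × $1000.00 = $160.00
Total regional income tax: $1474.51 + $160.00 = $1634.51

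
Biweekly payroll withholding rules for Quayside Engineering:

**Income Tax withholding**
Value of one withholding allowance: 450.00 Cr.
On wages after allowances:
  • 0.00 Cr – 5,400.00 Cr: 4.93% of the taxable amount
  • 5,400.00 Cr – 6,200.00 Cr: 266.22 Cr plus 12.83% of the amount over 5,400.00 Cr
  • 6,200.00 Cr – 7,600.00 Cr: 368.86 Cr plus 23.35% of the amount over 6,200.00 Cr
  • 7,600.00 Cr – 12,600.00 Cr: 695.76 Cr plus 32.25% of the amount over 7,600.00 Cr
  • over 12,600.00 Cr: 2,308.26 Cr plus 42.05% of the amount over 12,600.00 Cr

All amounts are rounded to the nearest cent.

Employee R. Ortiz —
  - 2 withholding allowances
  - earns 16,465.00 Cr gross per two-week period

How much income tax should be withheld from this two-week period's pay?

3,555.04 Cr

Income Tax: taxable = 16,465.00 Cr − 2×450.00 Cr = 15,565.00 Cr
  2,308.26 Cr + 42.05% × (15,565.00 Cr − 12,600.00 Cr) = 2,308.26 Cr + 42.05% × 2,965.00 Cr = 3,555.04 Cr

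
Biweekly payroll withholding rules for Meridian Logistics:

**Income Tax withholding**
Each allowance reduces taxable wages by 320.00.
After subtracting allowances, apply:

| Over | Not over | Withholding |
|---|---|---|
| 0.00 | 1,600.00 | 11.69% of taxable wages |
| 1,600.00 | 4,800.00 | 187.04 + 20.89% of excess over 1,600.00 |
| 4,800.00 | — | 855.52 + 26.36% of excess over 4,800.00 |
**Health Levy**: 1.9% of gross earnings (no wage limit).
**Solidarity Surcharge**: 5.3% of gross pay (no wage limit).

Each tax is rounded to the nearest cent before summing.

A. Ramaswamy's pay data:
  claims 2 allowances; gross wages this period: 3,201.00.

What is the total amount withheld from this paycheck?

Income Tax: taxable = 3,201.00 − 2×320.00 = 2,561.00
  187.04 + 20.89% × (2,561.00 − 1,600.00) = 187.04 + 20.89% × 961.00 = 387.79
Health Levy: 1.9% × 3,201.00 = 60.82
Solidarity Surcharge: 5.3% × 3,201.00 = 169.65
Total: 387.79 + 60.82 + 169.65 = 618.26

618.26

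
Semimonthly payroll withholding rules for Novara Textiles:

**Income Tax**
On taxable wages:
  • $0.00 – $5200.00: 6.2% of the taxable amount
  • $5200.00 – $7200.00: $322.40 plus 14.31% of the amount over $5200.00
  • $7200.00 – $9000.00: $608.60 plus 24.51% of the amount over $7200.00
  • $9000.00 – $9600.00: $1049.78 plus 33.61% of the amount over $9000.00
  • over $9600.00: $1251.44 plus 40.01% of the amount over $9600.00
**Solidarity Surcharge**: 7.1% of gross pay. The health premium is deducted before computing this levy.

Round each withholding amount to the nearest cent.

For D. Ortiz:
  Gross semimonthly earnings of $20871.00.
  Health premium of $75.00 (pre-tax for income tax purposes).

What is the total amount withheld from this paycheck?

Income Tax: taxable = $20871.00 − $75.00 = $20796.00
  $1251.44 + 40.01% × ($20796.00 − $9600.00) = $1251.44 + 40.01% × $11196.00 = $5730.96
Solidarity Surcharge: 7.1% × $20796.00 = $1476.52
Total: $5730.96 + $1476.52 = $7207.48

$7207.48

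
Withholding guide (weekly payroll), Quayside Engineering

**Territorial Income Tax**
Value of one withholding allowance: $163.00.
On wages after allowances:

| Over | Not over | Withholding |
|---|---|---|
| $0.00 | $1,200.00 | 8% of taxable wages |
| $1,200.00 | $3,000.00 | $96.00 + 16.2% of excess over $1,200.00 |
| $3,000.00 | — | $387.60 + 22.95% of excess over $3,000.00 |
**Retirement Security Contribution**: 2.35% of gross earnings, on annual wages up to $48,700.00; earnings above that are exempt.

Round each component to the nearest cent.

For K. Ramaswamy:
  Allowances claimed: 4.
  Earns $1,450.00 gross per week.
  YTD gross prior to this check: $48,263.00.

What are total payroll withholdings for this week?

$74.11

Territorial Income Tax: taxable = $1,450.00 − 4×$163.00 = $798.00
  8% × $798.00 = $63.84
Retirement Security Contribution: cap $48,700.00 − YTD $48,263.00 = $437.00 subject; 2.35% × $437.00 = $10.27
Total: $63.84 + $10.27 = $74.11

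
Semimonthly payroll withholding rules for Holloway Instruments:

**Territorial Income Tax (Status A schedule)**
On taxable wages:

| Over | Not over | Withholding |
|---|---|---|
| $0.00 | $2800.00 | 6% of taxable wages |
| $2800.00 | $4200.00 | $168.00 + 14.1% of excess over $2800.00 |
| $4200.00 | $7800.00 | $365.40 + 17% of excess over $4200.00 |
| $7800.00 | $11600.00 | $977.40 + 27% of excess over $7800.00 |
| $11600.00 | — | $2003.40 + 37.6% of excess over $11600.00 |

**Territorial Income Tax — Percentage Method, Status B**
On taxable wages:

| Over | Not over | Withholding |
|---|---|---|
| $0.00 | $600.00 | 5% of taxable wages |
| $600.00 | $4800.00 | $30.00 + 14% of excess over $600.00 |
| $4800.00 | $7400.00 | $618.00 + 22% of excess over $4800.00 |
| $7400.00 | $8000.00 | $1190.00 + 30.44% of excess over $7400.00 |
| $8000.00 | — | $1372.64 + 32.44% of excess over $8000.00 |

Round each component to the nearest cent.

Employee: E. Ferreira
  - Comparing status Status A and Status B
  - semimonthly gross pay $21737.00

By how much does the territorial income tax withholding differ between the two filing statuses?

Territorial Income Tax (Status A): taxable = $21737.00
  $2003.40 + 37.6% × ($21737.00 − $11600.00) = $2003.40 + 37.6% × $10137.00 = $5814.91
Territorial Income Tax (Status B): taxable = $21737.00
  $1372.64 + 32.44% × ($21737.00 − $8000.00) = $1372.64 + 32.44% × $13737.00 = $5828.92
Difference: |$5814.91 − $5828.92| = $14.01 (higher under Status B)

$14.01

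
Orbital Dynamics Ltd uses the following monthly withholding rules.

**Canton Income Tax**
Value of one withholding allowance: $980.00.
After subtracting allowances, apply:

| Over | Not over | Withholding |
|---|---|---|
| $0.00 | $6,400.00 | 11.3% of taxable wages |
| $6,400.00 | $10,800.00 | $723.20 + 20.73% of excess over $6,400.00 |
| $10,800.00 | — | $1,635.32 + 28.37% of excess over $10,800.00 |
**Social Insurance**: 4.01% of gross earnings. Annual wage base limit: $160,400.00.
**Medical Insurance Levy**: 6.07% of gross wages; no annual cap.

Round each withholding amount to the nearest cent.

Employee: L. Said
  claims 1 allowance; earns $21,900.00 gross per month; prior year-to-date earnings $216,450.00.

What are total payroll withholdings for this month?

$5,835.69

Canton Income Tax: taxable = $21,900.00 − 1×$980.00 = $20,920.00
  $1,635.32 + 28.37% × ($20,920.00 − $10,800.00) = $1,635.32 + 28.37% × $10,120.00 = $4,506.36
Social Insurance: YTD $216,450.00 ≥ cap $160,400.00 → $0.00
Medical Insurance Levy: 6.07% × $21,900.00 = $1,329.33
Total: $4,506.36 + $0.00 + $1,329.33 = $5,835.69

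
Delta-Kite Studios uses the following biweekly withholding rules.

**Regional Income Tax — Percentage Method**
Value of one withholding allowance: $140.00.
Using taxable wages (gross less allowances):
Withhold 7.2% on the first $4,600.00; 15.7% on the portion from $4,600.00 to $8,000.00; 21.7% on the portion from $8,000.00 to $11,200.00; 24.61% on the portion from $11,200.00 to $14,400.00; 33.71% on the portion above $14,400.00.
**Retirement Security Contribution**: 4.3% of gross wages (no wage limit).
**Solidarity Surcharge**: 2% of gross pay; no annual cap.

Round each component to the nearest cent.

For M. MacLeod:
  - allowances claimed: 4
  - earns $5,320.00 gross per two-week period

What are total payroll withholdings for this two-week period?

$691.48

Regional Income Tax: taxable = $5,320.00 − 4×$140.00 = $4,760.00
  $331.20 + 15.7% × ($4,760.00 − $4,600.00) = $331.20 + 15.7% × $160.00 = $356.32
Retirement Security Contribution: 4.3% × $5,320.00 = $228.76
Solidarity Surcharge: 2% × $5,320.00 = $106.40
Total: $356.32 + $228.76 + $106.40 = $691.48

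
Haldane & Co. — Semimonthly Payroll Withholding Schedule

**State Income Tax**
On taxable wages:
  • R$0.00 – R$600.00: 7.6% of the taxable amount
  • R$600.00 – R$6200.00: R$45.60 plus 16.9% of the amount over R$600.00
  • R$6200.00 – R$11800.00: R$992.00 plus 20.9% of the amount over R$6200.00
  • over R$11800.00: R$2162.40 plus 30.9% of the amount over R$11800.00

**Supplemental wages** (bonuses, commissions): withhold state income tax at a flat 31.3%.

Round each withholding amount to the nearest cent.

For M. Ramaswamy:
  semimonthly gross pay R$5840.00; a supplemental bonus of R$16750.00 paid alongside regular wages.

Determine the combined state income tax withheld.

R$6173.91

State Income Tax: taxable = R$5840.00
  R$45.60 + 16.9% × (R$5840.00 − R$600.00) = R$45.60 + 16.9% × R$5240.00 = R$931.16
Supplemental (31.3% flat on bonus): 31.3% × R$16750.00 = R$5242.75
Total state income tax: R$931.16 + R$5242.75 = R$6173.91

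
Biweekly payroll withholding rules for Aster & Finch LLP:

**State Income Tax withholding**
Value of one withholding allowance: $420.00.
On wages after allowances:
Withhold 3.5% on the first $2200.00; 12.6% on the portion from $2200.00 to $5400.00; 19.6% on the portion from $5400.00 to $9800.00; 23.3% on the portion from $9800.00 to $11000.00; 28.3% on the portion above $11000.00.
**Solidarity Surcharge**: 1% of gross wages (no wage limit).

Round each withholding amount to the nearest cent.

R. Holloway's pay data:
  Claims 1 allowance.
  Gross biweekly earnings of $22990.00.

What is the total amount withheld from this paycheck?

$5126.41

State Income Tax: taxable = $22990.00 − 1×$420.00 = $22570.00
  $1622.20 + 28.3% × ($22570.00 − $11000.00) = $1622.20 + 28.3% × $11570.00 = $4896.51
Solidarity Surcharge: 1% × $22990.00 = $229.90
Total: $4896.51 + $229.90 = $5126.41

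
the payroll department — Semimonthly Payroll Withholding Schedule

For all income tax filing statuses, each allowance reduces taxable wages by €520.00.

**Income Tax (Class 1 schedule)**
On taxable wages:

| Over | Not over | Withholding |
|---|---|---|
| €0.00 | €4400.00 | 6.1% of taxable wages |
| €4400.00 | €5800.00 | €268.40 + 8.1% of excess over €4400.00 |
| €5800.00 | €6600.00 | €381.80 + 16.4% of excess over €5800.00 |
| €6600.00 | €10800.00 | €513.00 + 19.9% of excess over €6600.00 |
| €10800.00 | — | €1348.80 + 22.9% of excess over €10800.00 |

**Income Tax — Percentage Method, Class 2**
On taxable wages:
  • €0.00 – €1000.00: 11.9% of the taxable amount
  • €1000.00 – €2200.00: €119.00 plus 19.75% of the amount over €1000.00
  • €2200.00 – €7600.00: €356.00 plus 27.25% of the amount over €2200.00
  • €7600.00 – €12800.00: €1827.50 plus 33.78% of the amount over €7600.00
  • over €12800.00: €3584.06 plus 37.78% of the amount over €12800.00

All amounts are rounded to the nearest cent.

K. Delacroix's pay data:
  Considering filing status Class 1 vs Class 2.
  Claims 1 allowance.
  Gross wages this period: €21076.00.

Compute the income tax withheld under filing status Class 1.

€3582.92

Income Tax (Class 1): taxable = €21076.00 − 1×€520.00 = €20556.00
  €1348.80 + 22.9% × (€20556.00 − €10800.00) = €1348.80 + 22.9% × €9756.00 = €3582.92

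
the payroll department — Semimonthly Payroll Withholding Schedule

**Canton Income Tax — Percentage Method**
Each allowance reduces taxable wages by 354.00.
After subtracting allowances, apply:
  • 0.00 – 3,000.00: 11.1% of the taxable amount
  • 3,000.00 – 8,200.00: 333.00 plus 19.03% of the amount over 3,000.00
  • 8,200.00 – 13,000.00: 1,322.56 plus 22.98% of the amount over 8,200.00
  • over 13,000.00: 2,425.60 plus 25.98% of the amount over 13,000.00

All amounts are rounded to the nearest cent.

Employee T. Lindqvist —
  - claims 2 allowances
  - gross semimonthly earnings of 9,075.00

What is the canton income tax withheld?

1,360.94

Canton Income Tax: taxable = 9,075.00 − 2×354.00 = 8,367.00
  1,322.56 + 22.98% × (8,367.00 − 8,200.00) = 1,322.56 + 22.98% × 167.00 = 1,360.94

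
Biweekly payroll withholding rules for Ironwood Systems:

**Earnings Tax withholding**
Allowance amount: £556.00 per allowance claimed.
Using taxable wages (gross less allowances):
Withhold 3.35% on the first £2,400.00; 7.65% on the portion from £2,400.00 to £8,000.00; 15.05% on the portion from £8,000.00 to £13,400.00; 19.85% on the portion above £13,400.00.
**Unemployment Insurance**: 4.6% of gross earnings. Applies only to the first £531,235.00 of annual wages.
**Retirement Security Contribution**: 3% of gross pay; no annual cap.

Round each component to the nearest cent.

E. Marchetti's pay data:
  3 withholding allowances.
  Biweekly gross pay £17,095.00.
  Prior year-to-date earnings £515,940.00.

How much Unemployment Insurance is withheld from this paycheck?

£703.57

Unemployment Insurance: cap £531,235.00 − YTD £515,940.00 = £15,295.00 subject; 4.6% × £15,295.00 = £703.57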